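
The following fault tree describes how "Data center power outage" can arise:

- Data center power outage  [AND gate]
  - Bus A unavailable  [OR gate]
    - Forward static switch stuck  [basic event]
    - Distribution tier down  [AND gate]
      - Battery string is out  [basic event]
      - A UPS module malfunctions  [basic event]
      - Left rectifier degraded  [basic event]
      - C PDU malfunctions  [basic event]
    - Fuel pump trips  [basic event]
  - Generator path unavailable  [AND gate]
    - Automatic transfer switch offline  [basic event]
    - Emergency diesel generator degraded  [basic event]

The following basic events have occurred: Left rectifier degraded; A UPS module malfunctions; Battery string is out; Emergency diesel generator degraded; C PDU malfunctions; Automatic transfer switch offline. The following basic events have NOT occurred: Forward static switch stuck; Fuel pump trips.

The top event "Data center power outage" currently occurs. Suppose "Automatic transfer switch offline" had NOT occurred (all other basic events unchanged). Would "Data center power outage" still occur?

Counterfactual: set "Automatic transfer switch offline" to not occurred.
Distribution tier down [AND]: Battery string is out=occurs, A UPS module malfunctions=occurs, Left rectifier degraded=occurs, C PDU malfunctions=occurs → all inputs occur → occurs.
Bus A unavailable [OR]: Forward static switch stuck=not, Distribution tier down=occurs, Fuel pump trips=not → at least one input occurs → occurs.
Generator path unavailable [AND]: Automatic transfer switch offline=not, Emergency diesel generator degraded=occurs → not all inputs occur → does not occur.
Data center power outage [AND]: Bus A unavailable=occurs, Generator path unavailable=not → not all inputs occur → does not occur.

No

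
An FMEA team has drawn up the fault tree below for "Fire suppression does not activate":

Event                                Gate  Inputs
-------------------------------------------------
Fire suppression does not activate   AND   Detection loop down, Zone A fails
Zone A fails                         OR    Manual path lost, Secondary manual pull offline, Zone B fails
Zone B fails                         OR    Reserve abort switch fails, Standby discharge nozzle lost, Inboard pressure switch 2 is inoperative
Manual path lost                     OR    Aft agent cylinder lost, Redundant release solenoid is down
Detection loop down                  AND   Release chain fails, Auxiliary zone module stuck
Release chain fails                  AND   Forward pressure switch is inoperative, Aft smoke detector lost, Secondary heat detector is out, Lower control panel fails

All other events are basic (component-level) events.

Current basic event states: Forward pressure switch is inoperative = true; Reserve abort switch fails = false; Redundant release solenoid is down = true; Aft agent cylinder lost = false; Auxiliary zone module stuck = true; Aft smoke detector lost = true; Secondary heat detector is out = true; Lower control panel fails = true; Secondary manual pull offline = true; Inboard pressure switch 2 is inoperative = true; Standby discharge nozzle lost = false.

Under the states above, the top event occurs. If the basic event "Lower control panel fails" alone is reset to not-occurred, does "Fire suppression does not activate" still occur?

Counterfactual: set "Lower control panel fails" to not occurred.
Release chain fails [AND]: Forward pressure switch is inoperative=occurs, Aft smoke detector lost=occurs, Secondary heat detector is out=occurs, Lower control panel fails=not → not all inputs occur → does not occur.
Detection loop down [AND]: Release chain fails=not, Auxiliary zone module stuck=occurs → not all inputs occur → does not occur.
Manual path lost [OR]: Aft agent cylinder lost=not, Redundant release solenoid is down=occurs → at least one input occurs → occurs.
Zone B fails [OR]: Reserve abort switch fails=not, Standby discharge nozzle lost=not, Inboard pressure switch 2 is inoperative=occurs → at least one input occurs → occurs.
Zone A fails [OR]: Manual path lost=occurs, Secondary manual pull offline=occurs, Zone B fails=occurs → at least one input occurs → occurs.
Fire suppression does not activate [AND]: Detection loop down=not, Zone A fails=occurs → not all inputs occur → does not occur.

No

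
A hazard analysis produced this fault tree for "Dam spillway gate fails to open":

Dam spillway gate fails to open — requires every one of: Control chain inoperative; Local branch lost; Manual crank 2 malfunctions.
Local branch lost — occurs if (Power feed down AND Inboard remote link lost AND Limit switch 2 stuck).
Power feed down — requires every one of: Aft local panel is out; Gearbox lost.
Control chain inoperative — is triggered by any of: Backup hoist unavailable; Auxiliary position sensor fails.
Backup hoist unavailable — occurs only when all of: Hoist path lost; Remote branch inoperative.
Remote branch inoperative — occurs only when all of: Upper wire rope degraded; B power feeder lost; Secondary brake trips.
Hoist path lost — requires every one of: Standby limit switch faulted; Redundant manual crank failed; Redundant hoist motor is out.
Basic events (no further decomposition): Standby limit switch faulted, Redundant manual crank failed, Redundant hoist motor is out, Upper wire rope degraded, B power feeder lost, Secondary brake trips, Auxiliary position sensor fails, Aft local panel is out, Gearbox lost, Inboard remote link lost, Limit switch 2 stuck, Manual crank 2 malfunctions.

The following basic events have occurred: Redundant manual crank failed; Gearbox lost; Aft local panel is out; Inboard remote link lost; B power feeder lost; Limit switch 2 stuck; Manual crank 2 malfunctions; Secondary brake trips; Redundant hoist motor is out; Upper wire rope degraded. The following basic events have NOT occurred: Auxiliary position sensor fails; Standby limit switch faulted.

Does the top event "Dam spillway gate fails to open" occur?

No

Hoist path lost [AND]: Standby limit switch faulted=not, Redundant manual crank failed=occurs, Redundant hoist motor is out=occurs → not all inputs occur → does not occur.
Remote branch inoperative [AND]: Upper wire rope degraded=occurs, B power feeder lost=occurs, Secondary brake trips=occurs → all inputs occur → occurs.
Backup hoist unavailable [AND]: Hoist path lost=not, Remote branch inoperative=occurs → not all inputs occur → does not occur.
Control chain inoperative [OR]: Backup hoist unavailable=not, Auxiliary position sensor fails=not → no input occurs → does not occur.
Power feed down [AND]: Aft local panel is out=occurs, Gearbox lost=occurs → all inputs occur → occurs.
Local branch lost [AND]: Power feed down=occurs, Inboard remote link lost=occurs, Limit switch 2 stuck=occurs → all inputs occur → occurs.
Dam spillway gate fails to open [AND]: Control chain inoperative=not, Local branch lost=occurs, Manual crank 2 malfunctions=occurs → not all inputs occur → does not occur.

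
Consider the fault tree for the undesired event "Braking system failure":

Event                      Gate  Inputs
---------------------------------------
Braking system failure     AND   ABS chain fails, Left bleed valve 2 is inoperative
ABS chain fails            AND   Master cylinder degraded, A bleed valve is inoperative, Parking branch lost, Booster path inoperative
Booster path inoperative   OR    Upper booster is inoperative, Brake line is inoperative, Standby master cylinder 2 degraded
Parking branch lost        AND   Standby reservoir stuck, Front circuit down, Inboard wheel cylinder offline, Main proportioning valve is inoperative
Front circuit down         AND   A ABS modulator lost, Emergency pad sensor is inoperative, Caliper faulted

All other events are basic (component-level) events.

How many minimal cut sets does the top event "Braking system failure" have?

3

Front circuit down [AND]: one cut set from each child combined → 1 × 1 × 1 = 1 cut set(s).
Parking branch lost [AND]: one cut set from each child combined → 1 × 1 × 1 × 1 = 1 cut set(s).
Booster path inoperative [OR]: union of children's cut sets → 3 cut set(s).
ABS chain fails [AND]: one cut set from each child combined → 1 × 1 × 1 × 3 = 3 cut set(s).
Braking system failure [AND]: one cut set from each child combined → 3 × 1 = 3 cut set(s).
Minimal cut sets: {A ABS modulator lost, A bleed valve is inoperative, Caliper faulted, Emergency pad sensor is inoperative, Inboard wheel cylinder offline, Left bleed valve 2 is inoperative, Main proportioning valve is inoperative, Master cylinder degraded, Standby reservoir stuck, Upper booster is inoperative}; {A ABS modulator lost, A bleed valve is inoperative, Brake line is inoperative, Caliper faulted, Emergency pad sensor is inoperative, Inboard wheel cylinder offline, Left bleed valve 2 is inoperative, Main proportioning valve is inoperative, Master cylinder degraded, Standby reservoir stuck}; {A ABS modulator lost, A bleed valve is inoperative, Caliper faulted, Emergency pad sensor is inoperative, Inboard wheel cylinder offline, Left bleed valve 2 is inoperative, Main proportioning valve is inoperative, Master cylinder degraded, Standby master cylinder 2 degraded, Standby reservoir stuck}.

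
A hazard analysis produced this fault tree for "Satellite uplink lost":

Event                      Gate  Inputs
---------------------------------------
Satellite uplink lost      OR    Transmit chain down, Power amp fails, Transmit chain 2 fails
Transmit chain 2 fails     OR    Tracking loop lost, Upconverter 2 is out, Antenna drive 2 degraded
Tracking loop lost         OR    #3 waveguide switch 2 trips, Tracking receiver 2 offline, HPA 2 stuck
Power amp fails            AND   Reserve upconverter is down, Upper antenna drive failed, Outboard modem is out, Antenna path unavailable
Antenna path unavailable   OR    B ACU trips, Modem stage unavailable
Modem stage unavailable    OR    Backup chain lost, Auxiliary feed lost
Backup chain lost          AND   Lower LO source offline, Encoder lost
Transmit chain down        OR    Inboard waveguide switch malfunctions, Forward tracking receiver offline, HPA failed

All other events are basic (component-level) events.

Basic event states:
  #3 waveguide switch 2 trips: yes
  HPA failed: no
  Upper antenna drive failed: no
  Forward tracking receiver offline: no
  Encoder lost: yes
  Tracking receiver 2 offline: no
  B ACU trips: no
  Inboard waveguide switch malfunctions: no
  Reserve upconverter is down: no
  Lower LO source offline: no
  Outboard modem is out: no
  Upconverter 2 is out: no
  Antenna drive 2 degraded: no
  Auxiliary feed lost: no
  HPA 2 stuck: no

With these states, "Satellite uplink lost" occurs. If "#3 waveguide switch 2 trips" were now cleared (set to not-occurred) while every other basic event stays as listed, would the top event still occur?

No

Counterfactual: set "#3 waveguide switch 2 trips" to not occurred.
Transmit chain down [OR]: Inboard waveguide switch malfunctions=not, Forward tracking receiver offline=not, HPA failed=not → no input occurs → does not occur.
Backup chain lost [AND]: Lower LO source offline=not, Encoder lost=occurs → not all inputs occur → does not occur.
Modem stage unavailable [OR]: Backup chain lost=not, Auxiliary feed lost=not → no input occurs → does not occur.
Antenna path unavailable [OR]: B ACU trips=not, Modem stage unavailable=not → no input occurs → does not occur.
Power amp fails [AND]: Reserve upconverter is down=not, Upper antenna drive failed=not, Outboard modem is out=not, Antenna path unavailable=not → not all inputs occur → does not occur.
Tracking loop lost [OR]: #3 waveguide switch 2 trips=not, Tracking receiver 2 offline=not, HPA 2 stuck=not → no input occurs → does not occur.
Transmit chain 2 fails [OR]: Tracking loop lost=not, Upconverter 2 is out=not, Antenna drive 2 degraded=not → no input occurs → does not occur.
Satellite uplink lost [OR]: Transmit chain down=not, Power amp fails=not, Transmit chain 2 fails=not → no input occurs → does not occur.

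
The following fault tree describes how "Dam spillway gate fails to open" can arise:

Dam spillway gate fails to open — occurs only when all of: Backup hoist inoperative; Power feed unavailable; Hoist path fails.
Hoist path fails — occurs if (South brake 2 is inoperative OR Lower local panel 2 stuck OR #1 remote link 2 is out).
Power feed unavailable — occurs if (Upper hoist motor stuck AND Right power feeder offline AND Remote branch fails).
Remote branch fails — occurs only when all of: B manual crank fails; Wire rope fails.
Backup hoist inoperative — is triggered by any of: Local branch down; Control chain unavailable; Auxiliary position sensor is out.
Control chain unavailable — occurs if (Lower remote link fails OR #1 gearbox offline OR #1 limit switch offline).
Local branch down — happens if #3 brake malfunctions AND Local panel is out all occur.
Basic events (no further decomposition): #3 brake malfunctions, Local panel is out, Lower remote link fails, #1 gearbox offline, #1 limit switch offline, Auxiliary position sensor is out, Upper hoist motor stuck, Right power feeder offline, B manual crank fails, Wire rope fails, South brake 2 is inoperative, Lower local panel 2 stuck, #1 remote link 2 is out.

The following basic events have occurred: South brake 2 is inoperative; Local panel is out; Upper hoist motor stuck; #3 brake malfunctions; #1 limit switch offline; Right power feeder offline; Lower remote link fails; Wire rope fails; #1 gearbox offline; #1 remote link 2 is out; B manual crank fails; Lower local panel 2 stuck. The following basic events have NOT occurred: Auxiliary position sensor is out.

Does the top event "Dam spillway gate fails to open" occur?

Local branch down [AND]: #3 brake malfunctions=occurs, Local panel is out=occurs → all inputs occur → occurs.
Control chain unavailable [OR]: Lower remote link fails=occurs, #1 gearbox offline=occurs, #1 limit switch offline=occurs → at least one input occurs → occurs.
Backup hoist inoperative [OR]: Local branch down=occurs, Control chain unavailable=occurs, Auxiliary position sensor is out=not → at least one input occurs → occurs.
Remote branch fails [AND]: B manual crank fails=occurs, Wire rope fails=occurs → all inputs occur → occurs.
Power feed unavailable [AND]: Upper hoist motor stuck=occurs, Right power feeder offline=occurs, Remote branch fails=occurs → all inputs occur → occurs.
Hoist path fails [OR]: South brake 2 is inoperative=occurs, Lower local panel 2 stuck=occurs, #1 remote link 2 is out=occurs → at least one input occurs → occurs.
Dam spillway gate fails to open [AND]: Backup hoist inoperative=occurs, Power feed unavailable=occurs, Hoist path fails=occurs → all inputs occur → occurs.

Yes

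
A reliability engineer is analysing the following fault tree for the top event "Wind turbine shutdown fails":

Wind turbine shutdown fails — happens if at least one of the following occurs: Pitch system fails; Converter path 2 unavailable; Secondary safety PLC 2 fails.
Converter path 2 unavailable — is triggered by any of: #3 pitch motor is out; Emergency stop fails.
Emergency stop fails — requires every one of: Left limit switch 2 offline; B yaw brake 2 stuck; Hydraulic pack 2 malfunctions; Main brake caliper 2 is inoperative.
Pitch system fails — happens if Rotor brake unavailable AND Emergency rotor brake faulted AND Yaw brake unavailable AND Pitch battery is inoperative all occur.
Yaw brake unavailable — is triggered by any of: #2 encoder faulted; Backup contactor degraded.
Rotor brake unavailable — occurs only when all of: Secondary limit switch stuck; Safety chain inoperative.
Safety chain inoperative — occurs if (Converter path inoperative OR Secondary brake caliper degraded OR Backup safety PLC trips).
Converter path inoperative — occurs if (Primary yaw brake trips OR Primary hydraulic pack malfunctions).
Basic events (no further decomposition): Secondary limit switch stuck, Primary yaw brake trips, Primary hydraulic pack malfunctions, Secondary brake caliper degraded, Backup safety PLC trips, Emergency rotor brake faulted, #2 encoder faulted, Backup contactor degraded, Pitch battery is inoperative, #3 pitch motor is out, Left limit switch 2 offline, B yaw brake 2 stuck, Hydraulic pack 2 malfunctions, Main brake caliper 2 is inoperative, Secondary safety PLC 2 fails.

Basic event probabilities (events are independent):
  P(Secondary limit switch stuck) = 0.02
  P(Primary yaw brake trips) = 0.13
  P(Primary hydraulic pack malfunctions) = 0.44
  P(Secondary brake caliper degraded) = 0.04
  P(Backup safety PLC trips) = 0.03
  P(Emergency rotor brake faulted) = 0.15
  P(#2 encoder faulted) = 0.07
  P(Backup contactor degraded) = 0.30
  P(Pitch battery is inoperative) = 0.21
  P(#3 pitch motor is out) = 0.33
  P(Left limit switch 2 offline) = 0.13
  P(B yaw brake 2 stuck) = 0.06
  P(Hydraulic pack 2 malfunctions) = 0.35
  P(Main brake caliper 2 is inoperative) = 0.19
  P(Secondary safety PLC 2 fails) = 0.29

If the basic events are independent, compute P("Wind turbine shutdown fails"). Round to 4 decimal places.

P(Converter path inoperative) [OR] = 1 − (1−0.13) × (1−0.44) = 0.512800
P(Safety chain inoperative) [OR] = 1 − (1−0.512800) × (1−0.04) × (1−0.03) = 0.546319
P(Rotor brake unavailable) [AND] = 0.02 × 0.546319 = 0.010926
P(Yaw brake unavailable) [OR] = 1 − (1−0.07) × (1−0.30) = 0.349000
P(Pitch system fails) [AND] = 0.010926 × 0.15 × 0.349000 × 0.21 = 0.000120
P(Emergency stop fails) [AND] = 0.13 × 0.06 × 0.35 × 0.19 = 0.000519
P(Converter path 2 unavailable) [OR] = 1 − (1−0.33) × (1−0.000519) = 0.330348
P(Wind turbine shutdown fails) [OR] = 1 − (1−0.000120) × (1−0.330348) × (1−0.29) = 0.524604
Rounded to 4 decimal places: P(Wind turbine shutdown fails) ≈ 0.5246.

0.5246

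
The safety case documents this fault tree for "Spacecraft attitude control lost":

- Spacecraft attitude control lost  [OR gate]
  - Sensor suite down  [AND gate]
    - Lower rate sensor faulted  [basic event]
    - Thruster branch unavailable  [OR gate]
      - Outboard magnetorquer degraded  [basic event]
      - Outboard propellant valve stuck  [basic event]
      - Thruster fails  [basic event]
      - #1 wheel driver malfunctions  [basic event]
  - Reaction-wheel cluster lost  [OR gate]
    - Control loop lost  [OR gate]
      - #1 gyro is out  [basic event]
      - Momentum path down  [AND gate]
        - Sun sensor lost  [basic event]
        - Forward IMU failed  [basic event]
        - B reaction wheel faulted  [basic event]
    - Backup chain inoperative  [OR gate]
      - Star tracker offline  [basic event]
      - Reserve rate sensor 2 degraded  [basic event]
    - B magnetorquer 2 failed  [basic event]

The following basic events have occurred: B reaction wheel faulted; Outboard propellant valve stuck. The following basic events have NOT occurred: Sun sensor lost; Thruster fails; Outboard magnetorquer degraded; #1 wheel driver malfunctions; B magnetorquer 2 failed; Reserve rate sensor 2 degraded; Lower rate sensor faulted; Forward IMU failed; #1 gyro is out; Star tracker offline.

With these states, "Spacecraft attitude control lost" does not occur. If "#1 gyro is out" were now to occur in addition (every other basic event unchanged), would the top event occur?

Yes

Counterfactual: set "#1 gyro is out" to occurred.
Thruster branch unavailable [OR]: Outboard magnetorquer degraded=not, Outboard propellant valve stuck=occurs, Thruster fails=not, #1 wheel driver malfunctions=not → at least one input occurs → occurs.
Sensor suite down [AND]: Lower rate sensor faulted=not, Thruster branch unavailable=occurs → not all inputs occur → does not occur.
Momentum path down [AND]: Sun sensor lost=not, Forward IMU failed=not, B reaction wheel faulted=occurs → not all inputs occur → does not occur.
Control loop lost [OR]: #1 gyro is out=occurs, Momentum path down=not → at least one input occurs → occurs.
Backup chain inoperative [OR]: Star tracker offline=not, Reserve rate sensor 2 degraded=not → no input occurs → does not occur.
Reaction-wheel cluster lost [OR]: Control loop lost=occurs, Backup chain inoperative=not, B magnetorquer 2 failed=not → at least one input occurs → occurs.
Spacecraft attitude control lost [OR]: Sensor suite down=not, Reaction-wheel cluster lost=occurs → at least one input occurs → occurs.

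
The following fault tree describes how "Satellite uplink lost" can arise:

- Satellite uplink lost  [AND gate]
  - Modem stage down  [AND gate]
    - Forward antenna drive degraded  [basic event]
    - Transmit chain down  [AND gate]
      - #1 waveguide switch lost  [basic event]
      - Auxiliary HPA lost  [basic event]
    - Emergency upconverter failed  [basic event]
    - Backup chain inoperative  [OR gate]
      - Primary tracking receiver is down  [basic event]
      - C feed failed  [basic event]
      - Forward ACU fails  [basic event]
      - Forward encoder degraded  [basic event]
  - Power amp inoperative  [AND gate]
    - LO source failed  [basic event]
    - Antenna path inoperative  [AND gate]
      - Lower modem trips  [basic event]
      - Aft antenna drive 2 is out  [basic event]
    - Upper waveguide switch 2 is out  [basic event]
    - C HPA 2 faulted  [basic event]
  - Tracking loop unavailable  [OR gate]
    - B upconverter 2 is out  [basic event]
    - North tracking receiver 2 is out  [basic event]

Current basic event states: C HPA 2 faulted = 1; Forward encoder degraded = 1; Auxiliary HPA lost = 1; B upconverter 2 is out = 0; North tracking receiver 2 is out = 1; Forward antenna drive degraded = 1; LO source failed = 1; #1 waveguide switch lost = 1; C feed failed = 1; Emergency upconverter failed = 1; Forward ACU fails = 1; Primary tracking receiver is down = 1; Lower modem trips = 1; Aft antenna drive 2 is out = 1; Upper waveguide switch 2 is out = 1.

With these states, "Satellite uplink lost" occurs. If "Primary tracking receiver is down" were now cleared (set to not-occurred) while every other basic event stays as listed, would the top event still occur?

Yes

Counterfactual: set "Primary tracking receiver is down" to not occurred.
Transmit chain down [AND]: #1 waveguide switch lost=occurs, Auxiliary HPA lost=occurs → all inputs occur → occurs.
Backup chain inoperative [OR]: Primary tracking receiver is down=not, C feed failed=occurs, Forward ACU fails=occurs, Forward encoder degraded=occurs → at least one input occurs → occurs.
Modem stage down [AND]: Forward antenna drive degraded=occurs, Transmit chain down=occurs, Emergency upconverter failed=occurs, Backup chain inoperative=occurs → all inputs occur → occurs.
Antenna path inoperative [AND]: Lower modem trips=occurs, Aft antenna drive 2 is out=occurs → all inputs occur → occurs.
Power amp inoperative [AND]: LO source failed=occurs, Antenna path inoperative=occurs, Upper waveguide switch 2 is out=occurs, C HPA 2 faulted=occurs → all inputs occur → occurs.
Tracking loop unavailable [OR]: B upconverter 2 is out=not, North tracking receiver 2 is out=occurs → at least one input occurs → occurs.
Satellite uplink lost [AND]: Modem stage down=occurs, Power amp inoperative=occurs, Tracking loop unavailable=occurs → all inputs occur → occurs.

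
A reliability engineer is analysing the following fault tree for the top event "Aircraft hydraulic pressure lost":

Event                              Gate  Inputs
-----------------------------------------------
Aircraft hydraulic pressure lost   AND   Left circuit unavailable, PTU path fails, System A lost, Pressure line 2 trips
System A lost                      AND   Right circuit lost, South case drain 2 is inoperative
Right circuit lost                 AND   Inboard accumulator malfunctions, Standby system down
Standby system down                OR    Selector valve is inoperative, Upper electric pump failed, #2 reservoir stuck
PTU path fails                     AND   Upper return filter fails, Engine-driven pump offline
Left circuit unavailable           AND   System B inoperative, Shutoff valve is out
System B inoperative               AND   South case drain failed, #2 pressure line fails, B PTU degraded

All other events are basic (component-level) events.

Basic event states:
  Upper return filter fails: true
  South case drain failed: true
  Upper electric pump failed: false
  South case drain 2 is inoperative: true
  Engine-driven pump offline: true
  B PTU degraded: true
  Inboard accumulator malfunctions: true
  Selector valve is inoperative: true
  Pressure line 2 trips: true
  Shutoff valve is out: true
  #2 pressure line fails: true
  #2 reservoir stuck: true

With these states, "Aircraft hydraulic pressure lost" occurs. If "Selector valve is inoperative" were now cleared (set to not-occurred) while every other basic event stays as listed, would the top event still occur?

Yes

Counterfactual: set "Selector valve is inoperative" to not occurred.
System B inoperative [AND]: South case drain failed=occurs, #2 pressure line fails=occurs, B PTU degraded=occurs → all inputs occur → occurs.
Left circuit unavailable [AND]: System B inoperative=occurs, Shutoff valve is out=occurs → all inputs occur → occurs.
PTU path fails [AND]: Upper return filter fails=occurs, Engine-driven pump offline=occurs → all inputs occur → occurs.
Standby system down [OR]: Selector valve is inoperative=not, Upper electric pump failed=not, #2 reservoir stuck=occurs → at least one input occurs → occurs.
Right circuit lost [AND]: Inboard accumulator malfunctions=occurs, Standby system down=occurs → all inputs occur → occurs.
System A lost [AND]: Right circuit lost=occurs, South case drain 2 is inoperative=occurs → all inputs occur → occurs.
Aircraft hydraulic pressure lost [AND]: Left circuit unavailable=occurs, PTU path fails=occurs, System A lost=occurs, Pressure line 2 trips=occurs → all inputs occur → occurs.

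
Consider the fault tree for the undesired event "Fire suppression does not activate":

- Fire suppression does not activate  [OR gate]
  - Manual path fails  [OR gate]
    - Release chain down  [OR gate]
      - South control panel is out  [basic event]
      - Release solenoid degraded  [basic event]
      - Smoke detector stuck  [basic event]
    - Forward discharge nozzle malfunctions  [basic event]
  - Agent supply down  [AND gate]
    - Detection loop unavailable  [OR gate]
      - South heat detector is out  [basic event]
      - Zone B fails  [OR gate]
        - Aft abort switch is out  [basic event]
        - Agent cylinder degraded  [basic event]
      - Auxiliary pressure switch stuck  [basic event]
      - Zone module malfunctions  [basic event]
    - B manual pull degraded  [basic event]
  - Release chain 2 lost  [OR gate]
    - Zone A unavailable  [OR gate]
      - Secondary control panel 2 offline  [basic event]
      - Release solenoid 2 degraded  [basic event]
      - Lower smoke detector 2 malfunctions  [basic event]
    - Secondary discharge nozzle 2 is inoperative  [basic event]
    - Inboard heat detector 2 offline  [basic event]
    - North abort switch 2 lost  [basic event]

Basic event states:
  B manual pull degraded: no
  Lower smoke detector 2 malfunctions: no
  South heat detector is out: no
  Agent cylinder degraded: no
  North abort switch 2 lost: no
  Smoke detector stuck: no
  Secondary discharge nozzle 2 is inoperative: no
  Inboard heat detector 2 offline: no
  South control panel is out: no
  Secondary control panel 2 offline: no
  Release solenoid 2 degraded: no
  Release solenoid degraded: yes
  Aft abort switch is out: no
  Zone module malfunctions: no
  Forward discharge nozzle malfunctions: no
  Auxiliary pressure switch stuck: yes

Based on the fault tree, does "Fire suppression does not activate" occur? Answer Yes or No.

Yes

Release chain down [OR]: South control panel is out=not, Release solenoid degraded=occurs, Smoke detector stuck=not → at least one input occurs → occurs.
Manual path fails [OR]: Release chain down=occurs, Forward discharge nozzle malfunctions=not → at least one input occurs → occurs.
Zone B fails [OR]: Aft abort switch is out=not, Agent cylinder degraded=not → no input occurs → does not occur.
Detection loop unavailable [OR]: South heat detector is out=not, Zone B fails=not, Auxiliary pressure switch stuck=occurs, Zone module malfunctions=not → at least one input occurs → occurs.
Agent supply down [AND]: Detection loop unavailable=occurs, B manual pull degraded=not → not all inputs occur → does not occur.
Zone A unavailable [OR]: Secondary control panel 2 offline=not, Release solenoid 2 degraded=not, Lower smoke detector 2 malfunctions=not → no input occurs → does not occur.
Release chain 2 lost [OR]: Zone A unavailable=not, Secondary discharge nozzle 2 is inoperative=not, Inboard heat detector 2 offline=not, North abort switch 2 lost=not → no input occurs → does not occur.
Fire suppression does not activate [OR]: Manual path fails=occurs, Agent supply down=not, Release chain 2 lost=not → at least one input occurs → occurs.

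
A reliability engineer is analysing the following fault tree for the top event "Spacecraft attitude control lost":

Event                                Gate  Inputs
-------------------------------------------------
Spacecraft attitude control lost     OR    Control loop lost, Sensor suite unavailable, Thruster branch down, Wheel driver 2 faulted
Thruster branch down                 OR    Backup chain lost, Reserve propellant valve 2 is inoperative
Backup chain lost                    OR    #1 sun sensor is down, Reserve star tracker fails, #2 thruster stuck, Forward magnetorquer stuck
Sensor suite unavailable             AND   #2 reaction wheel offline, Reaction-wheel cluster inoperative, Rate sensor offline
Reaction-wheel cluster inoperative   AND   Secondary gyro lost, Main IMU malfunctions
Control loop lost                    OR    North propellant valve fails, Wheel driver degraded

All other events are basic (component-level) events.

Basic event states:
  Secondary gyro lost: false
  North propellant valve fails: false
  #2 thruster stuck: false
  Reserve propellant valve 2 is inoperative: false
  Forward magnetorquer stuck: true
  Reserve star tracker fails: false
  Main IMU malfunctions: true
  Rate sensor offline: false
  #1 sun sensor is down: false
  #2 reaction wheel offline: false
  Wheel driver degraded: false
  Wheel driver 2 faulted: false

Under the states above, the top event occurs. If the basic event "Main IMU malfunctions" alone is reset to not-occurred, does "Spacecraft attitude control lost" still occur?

Counterfactual: set "Main IMU malfunctions" to not occurred.
Control loop lost [OR]: North propellant valve fails=not, Wheel driver degraded=not → no input occurs → does not occur.
Reaction-wheel cluster inoperative [AND]: Secondary gyro lost=not, Main IMU malfunctions=not → not all inputs occur → does not occur.
Sensor suite unavailable [AND]: #2 reaction wheel offline=not, Reaction-wheel cluster inoperative=not, Rate sensor offline=not → not all inputs occur → does not occur.
Backup chain lost [OR]: #1 sun sensor is down=not, Reserve star tracker fails=not, #2 thruster stuck=not, Forward magnetorquer stuck=occurs → at least one input occurs → occurs.
Thruster branch down [OR]: Backup chain lost=occurs, Reserve propellant valve 2 is inoperative=not → at least one input occurs → occurs.
Spacecraft attitude control lost [OR]: Control loop lost=not, Sensor suite unavailable=not, Thruster branch down=occurs, Wheel driver 2 faulted=not → at least one input occurs → occurs.

Yes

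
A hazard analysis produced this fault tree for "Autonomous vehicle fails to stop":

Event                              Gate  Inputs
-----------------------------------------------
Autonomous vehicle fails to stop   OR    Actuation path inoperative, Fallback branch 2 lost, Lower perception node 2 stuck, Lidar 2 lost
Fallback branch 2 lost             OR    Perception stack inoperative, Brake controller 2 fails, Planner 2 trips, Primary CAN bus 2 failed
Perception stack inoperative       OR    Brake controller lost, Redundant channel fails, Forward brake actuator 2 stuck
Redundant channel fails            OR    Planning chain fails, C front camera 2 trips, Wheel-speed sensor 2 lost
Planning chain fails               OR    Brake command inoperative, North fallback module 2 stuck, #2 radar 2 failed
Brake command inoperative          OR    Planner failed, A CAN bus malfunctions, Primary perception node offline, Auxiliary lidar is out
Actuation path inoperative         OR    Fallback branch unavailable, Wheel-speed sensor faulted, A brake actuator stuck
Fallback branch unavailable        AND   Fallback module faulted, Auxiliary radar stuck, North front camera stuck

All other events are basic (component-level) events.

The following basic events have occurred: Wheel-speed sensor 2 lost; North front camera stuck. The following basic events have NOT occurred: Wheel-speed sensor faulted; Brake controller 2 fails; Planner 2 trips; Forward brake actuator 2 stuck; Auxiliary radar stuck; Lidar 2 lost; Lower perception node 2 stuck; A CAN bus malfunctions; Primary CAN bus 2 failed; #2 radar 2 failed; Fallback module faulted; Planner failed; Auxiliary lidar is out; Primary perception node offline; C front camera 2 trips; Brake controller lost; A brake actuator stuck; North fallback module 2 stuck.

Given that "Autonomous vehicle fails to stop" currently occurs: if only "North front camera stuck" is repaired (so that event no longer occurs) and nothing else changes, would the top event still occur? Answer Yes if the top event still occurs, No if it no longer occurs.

Yes

Counterfactual: set "North front camera stuck" to not occurred.
Fallback branch unavailable [AND]: Fallback module faulted=not, Auxiliary radar stuck=not, North front camera stuck=not → not all inputs occur → does not occur.
Actuation path inoperative [OR]: Fallback branch unavailable=not, Wheel-speed sensor faulted=not, A brake actuator stuck=not → no input occurs → does not occur.
Brake command inoperative [OR]: Planner failed=not, A CAN bus malfunctions=not, Primary perception node offline=not, Auxiliary lidar is out=not → no input occurs → does not occur.
Planning chain fails [OR]: Brake command inoperative=not, North fallback module 2 stuck=not, #2 radar 2 failed=not → no input occurs → does not occur.
Redundant channel fails [OR]: Planning chain fails=not, C front camera 2 trips=not, Wheel-speed sensor 2 lost=occurs → at least one input occurs → occurs.
Perception stack inoperative [OR]: Brake controller lost=not, Redundant channel fails=occurs, Forward brake actuator 2 stuck=not → at least one input occurs → occurs.
Fallback branch 2 lost [OR]: Perception stack inoperative=occurs, Brake controller 2 fails=not, Planner 2 trips=not, Primary CAN bus 2 failed=not → at least one input occurs → occurs.
Autonomous vehicle fails to stop [OR]: Actuation path inoperative=not, Fallback branch 2 lost=occurs, Lower perception node 2 stuck=not, Lidar 2 lost=not → at least one input occurs → occurs.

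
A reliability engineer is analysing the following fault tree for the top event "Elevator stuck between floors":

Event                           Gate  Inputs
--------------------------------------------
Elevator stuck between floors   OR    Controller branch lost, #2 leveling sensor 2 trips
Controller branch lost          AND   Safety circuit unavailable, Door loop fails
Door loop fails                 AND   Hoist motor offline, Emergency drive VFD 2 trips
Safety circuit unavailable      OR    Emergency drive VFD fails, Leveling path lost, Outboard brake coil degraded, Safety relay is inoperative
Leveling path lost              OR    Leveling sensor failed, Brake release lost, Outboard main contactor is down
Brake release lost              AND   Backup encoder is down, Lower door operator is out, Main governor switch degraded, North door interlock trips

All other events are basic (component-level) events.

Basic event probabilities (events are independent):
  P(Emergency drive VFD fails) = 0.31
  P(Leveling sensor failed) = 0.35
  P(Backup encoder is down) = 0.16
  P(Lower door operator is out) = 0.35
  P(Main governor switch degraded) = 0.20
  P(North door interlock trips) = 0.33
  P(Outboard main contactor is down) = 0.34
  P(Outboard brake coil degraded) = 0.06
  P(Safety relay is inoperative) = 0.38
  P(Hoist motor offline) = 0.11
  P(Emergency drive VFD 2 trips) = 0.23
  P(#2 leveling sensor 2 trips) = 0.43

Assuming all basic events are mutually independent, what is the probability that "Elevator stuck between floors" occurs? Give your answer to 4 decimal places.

0.4419

P(Brake release lost) [AND] = 0.16 × 0.35 × 0.20 × 0.33 = 0.003696
P(Leveling path lost) [OR] = 1 − (1−0.35) × (1−0.003696) × (1−0.34) = 0.572586
P(Safety circuit unavailable) [OR] = 1 − (1−0.31) × (1−0.572586) × (1−0.06) × (1−0.38) = 0.828123
P(Door loop fails) [AND] = 0.11 × 0.23 = 0.025300
P(Controller branch lost) [AND] = 0.828123 × 0.025300 = 0.020952
P(Elevator stuck between floors) [OR] = 1 − (1−0.020952) × (1−0.43) = 0.441943
Rounded to 4 decimal places: P(Elevator stuck between floors) ≈ 0.4419.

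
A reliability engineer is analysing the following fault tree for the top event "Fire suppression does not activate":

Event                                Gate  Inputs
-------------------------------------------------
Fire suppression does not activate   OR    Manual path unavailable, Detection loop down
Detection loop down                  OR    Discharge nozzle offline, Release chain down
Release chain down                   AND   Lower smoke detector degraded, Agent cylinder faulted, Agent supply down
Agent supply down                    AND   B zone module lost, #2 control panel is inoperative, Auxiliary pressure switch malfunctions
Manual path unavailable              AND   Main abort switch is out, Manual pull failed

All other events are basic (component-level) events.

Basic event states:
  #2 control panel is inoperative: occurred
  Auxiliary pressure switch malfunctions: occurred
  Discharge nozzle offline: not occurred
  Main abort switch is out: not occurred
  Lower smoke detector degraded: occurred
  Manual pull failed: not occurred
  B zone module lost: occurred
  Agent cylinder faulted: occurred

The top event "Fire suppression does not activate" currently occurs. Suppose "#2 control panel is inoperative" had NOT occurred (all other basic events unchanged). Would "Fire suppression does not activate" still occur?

Counterfactual: set "#2 control panel is inoperative" to not occurred.
Manual path unavailable [AND]: Main abort switch is out=not, Manual pull failed=not → not all inputs occur → does not occur.
Agent supply down [AND]: B zone module lost=occurs, #2 control panel is inoperative=not, Auxiliary pressure switch malfunctions=occurs → not all inputs occur → does not occur.
Release chain down [AND]: Lower smoke detector degraded=occurs, Agent cylinder faulted=occurs, Agent supply down=not → not all inputs occur → does not occur.
Detection loop down [OR]: Discharge nozzle offline=not, Release chain down=not → no input occurs → does not occur.
Fire suppression does not activate [OR]: Manual path unavailable=not, Detection loop down=not → no input occurs → does not occur.

No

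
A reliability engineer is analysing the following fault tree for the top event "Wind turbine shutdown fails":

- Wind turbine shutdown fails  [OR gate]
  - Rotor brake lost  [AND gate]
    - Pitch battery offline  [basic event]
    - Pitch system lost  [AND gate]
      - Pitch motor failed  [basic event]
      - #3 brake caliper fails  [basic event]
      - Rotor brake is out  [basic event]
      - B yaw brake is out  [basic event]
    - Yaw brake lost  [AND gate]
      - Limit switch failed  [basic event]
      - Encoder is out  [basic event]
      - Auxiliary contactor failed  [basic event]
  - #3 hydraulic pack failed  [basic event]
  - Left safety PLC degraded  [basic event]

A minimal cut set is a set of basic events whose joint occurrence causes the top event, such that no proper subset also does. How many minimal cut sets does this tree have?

Pitch system lost [AND]: one cut set from each child combined → 1 × 1 × 1 × 1 = 1 cut set(s).
Yaw brake lost [AND]: one cut set from each child combined → 1 × 1 × 1 = 1 cut set(s).
Rotor brake lost [AND]: one cut set from each child combined → 1 × 1 × 1 = 1 cut set(s).
Wind turbine shutdown fails [OR]: union of children's cut sets → 3 cut set(s).
Minimal cut sets: {#3 brake caliper fails, Auxiliary contactor failed, B yaw brake is out, Encoder is out, Limit switch failed, Pitch battery offline, Pitch motor failed, Rotor brake is out}; {#3 hydraulic pack failed}; {Left safety PLC degraded}.

3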